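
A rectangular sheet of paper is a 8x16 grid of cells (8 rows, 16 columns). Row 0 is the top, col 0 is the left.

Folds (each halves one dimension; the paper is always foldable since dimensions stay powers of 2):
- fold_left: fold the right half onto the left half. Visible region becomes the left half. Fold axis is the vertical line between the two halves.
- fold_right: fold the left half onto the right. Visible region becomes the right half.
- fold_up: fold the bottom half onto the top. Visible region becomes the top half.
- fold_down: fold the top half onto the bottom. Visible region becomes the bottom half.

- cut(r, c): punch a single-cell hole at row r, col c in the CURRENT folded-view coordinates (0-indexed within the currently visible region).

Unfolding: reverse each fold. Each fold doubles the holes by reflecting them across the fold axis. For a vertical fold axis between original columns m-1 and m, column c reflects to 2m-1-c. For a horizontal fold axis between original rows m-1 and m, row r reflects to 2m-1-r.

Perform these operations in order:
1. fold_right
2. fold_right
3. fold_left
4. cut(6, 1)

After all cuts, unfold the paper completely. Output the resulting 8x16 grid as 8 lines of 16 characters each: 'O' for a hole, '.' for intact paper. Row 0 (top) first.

Answer: ................
................
................
................
................
................
.OO..OO..OO..OO.
................

Derivation:
Op 1 fold_right: fold axis v@8; visible region now rows[0,8) x cols[8,16) = 8x8
Op 2 fold_right: fold axis v@12; visible region now rows[0,8) x cols[12,16) = 8x4
Op 3 fold_left: fold axis v@14; visible region now rows[0,8) x cols[12,14) = 8x2
Op 4 cut(6, 1): punch at orig (6,13); cuts so far [(6, 13)]; region rows[0,8) x cols[12,14) = 8x2
Unfold 1 (reflect across v@14): 2 holes -> [(6, 13), (6, 14)]
Unfold 2 (reflect across v@12): 4 holes -> [(6, 9), (6, 10), (6, 13), (6, 14)]
Unfold 3 (reflect across v@8): 8 holes -> [(6, 1), (6, 2), (6, 5), (6, 6), (6, 9), (6, 10), (6, 13), (6, 14)]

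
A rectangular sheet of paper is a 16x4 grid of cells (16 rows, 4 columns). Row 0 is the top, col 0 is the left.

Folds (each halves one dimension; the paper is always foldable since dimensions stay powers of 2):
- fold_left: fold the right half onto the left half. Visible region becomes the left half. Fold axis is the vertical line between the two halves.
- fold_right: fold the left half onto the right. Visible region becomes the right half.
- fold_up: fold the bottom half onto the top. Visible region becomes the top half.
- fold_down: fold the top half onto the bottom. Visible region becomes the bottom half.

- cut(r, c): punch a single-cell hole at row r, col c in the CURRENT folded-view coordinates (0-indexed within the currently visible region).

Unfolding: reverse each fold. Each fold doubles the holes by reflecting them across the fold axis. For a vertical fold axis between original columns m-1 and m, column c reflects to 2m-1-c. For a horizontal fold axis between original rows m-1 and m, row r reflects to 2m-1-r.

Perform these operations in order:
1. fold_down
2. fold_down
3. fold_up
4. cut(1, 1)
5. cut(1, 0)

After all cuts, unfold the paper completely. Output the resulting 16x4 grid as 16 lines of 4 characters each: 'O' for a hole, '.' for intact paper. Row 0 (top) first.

Answer: ....
OO..
OO..
....
....
OO..
OO..
....
....
OO..
OO..
....
....
OO..
OO..
....

Derivation:
Op 1 fold_down: fold axis h@8; visible region now rows[8,16) x cols[0,4) = 8x4
Op 2 fold_down: fold axis h@12; visible region now rows[12,16) x cols[0,4) = 4x4
Op 3 fold_up: fold axis h@14; visible region now rows[12,14) x cols[0,4) = 2x4
Op 4 cut(1, 1): punch at orig (13,1); cuts so far [(13, 1)]; region rows[12,14) x cols[0,4) = 2x4
Op 5 cut(1, 0): punch at orig (13,0); cuts so far [(13, 0), (13, 1)]; region rows[12,14) x cols[0,4) = 2x4
Unfold 1 (reflect across h@14): 4 holes -> [(13, 0), (13, 1), (14, 0), (14, 1)]
Unfold 2 (reflect across h@12): 8 holes -> [(9, 0), (9, 1), (10, 0), (10, 1), (13, 0), (13, 1), (14, 0), (14, 1)]
Unfold 3 (reflect across h@8): 16 holes -> [(1, 0), (1, 1), (2, 0), (2, 1), (5, 0), (5, 1), (6, 0), (6, 1), (9, 0), (9, 1), (10, 0), (10, 1), (13, 0), (13, 1), (14, 0), (14, 1)]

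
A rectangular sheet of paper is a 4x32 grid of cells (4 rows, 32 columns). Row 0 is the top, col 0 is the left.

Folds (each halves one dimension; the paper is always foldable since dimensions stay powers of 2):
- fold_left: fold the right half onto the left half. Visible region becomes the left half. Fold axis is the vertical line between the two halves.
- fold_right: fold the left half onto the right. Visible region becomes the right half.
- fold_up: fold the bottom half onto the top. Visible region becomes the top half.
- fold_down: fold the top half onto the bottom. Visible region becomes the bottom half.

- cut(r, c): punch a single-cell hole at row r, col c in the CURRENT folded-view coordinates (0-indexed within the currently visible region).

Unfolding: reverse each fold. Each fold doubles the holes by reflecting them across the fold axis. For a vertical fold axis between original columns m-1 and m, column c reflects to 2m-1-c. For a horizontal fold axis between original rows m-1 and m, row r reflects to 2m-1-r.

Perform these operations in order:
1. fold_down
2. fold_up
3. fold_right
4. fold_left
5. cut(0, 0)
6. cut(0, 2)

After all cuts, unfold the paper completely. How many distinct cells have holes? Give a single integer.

Answer: 32

Derivation:
Op 1 fold_down: fold axis h@2; visible region now rows[2,4) x cols[0,32) = 2x32
Op 2 fold_up: fold axis h@3; visible region now rows[2,3) x cols[0,32) = 1x32
Op 3 fold_right: fold axis v@16; visible region now rows[2,3) x cols[16,32) = 1x16
Op 4 fold_left: fold axis v@24; visible region now rows[2,3) x cols[16,24) = 1x8
Op 5 cut(0, 0): punch at orig (2,16); cuts so far [(2, 16)]; region rows[2,3) x cols[16,24) = 1x8
Op 6 cut(0, 2): punch at orig (2,18); cuts so far [(2, 16), (2, 18)]; region rows[2,3) x cols[16,24) = 1x8
Unfold 1 (reflect across v@24): 4 holes -> [(2, 16), (2, 18), (2, 29), (2, 31)]
Unfold 2 (reflect across v@16): 8 holes -> [(2, 0), (2, 2), (2, 13), (2, 15), (2, 16), (2, 18), (2, 29), (2, 31)]
Unfold 3 (reflect across h@3): 16 holes -> [(2, 0), (2, 2), (2, 13), (2, 15), (2, 16), (2, 18), (2, 29), (2, 31), (3, 0), (3, 2), (3, 13), (3, 15), (3, 16), (3, 18), (3, 29), (3, 31)]
Unfold 4 (reflect across h@2): 32 holes -> [(0, 0), (0, 2), (0, 13), (0, 15), (0, 16), (0, 18), (0, 29), (0, 31), (1, 0), (1, 2), (1, 13), (1, 15), (1, 16), (1, 18), (1, 29), (1, 31), (2, 0), (2, 2), (2, 13), (2, 15), (2, 16), (2, 18), (2, 29), (2, 31), (3, 0), (3, 2), (3, 13), (3, 15), (3, 16), (3, 18), (3, 29), (3, 31)]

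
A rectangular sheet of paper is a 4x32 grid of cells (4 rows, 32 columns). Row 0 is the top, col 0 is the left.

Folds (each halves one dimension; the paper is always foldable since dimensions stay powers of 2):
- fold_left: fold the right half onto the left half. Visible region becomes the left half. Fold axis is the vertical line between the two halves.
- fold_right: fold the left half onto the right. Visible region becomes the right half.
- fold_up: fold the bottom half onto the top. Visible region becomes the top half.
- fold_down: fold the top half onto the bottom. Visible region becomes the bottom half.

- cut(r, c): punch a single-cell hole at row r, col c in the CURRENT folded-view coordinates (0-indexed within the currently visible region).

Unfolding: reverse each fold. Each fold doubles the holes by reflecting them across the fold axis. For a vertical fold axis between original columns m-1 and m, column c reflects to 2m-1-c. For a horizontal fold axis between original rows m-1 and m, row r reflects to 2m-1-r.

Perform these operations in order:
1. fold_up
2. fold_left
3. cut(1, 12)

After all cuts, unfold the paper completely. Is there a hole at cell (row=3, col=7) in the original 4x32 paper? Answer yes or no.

Answer: no

Derivation:
Op 1 fold_up: fold axis h@2; visible region now rows[0,2) x cols[0,32) = 2x32
Op 2 fold_left: fold axis v@16; visible region now rows[0,2) x cols[0,16) = 2x16
Op 3 cut(1, 12): punch at orig (1,12); cuts so far [(1, 12)]; region rows[0,2) x cols[0,16) = 2x16
Unfold 1 (reflect across v@16): 2 holes -> [(1, 12), (1, 19)]
Unfold 2 (reflect across h@2): 4 holes -> [(1, 12), (1, 19), (2, 12), (2, 19)]
Holes: [(1, 12), (1, 19), (2, 12), (2, 19)]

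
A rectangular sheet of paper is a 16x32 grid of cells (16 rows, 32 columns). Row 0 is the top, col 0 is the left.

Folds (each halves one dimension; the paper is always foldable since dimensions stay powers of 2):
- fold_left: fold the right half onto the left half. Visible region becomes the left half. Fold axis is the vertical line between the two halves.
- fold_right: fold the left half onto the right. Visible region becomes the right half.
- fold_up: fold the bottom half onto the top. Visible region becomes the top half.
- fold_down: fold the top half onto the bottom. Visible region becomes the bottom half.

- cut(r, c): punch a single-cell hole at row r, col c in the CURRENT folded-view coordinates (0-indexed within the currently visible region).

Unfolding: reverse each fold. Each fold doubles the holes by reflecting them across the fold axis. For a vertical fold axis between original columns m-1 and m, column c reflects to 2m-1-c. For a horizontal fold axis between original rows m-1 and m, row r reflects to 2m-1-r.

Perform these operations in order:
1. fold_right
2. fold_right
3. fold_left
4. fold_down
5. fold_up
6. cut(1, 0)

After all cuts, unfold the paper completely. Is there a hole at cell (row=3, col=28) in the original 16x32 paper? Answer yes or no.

Op 1 fold_right: fold axis v@16; visible region now rows[0,16) x cols[16,32) = 16x16
Op 2 fold_right: fold axis v@24; visible region now rows[0,16) x cols[24,32) = 16x8
Op 3 fold_left: fold axis v@28; visible region now rows[0,16) x cols[24,28) = 16x4
Op 4 fold_down: fold axis h@8; visible region now rows[8,16) x cols[24,28) = 8x4
Op 5 fold_up: fold axis h@12; visible region now rows[8,12) x cols[24,28) = 4x4
Op 6 cut(1, 0): punch at orig (9,24); cuts so far [(9, 24)]; region rows[8,12) x cols[24,28) = 4x4
Unfold 1 (reflect across h@12): 2 holes -> [(9, 24), (14, 24)]
Unfold 2 (reflect across h@8): 4 holes -> [(1, 24), (6, 24), (9, 24), (14, 24)]
Unfold 3 (reflect across v@28): 8 holes -> [(1, 24), (1, 31), (6, 24), (6, 31), (9, 24), (9, 31), (14, 24), (14, 31)]
Unfold 4 (reflect across v@24): 16 holes -> [(1, 16), (1, 23), (1, 24), (1, 31), (6, 16), (6, 23), (6, 24), (6, 31), (9, 16), (9, 23), (9, 24), (9, 31), (14, 16), (14, 23), (14, 24), (14, 31)]
Unfold 5 (reflect across v@16): 32 holes -> [(1, 0), (1, 7), (1, 8), (1, 15), (1, 16), (1, 23), (1, 24), (1, 31), (6, 0), (6, 7), (6, 8), (6, 15), (6, 16), (6, 23), (6, 24), (6, 31), (9, 0), (9, 7), (9, 8), (9, 15), (9, 16), (9, 23), (9, 24), (9, 31), (14, 0), (14, 7), (14, 8), (14, 15), (14, 16), (14, 23), (14, 24), (14, 31)]
Holes: [(1, 0), (1, 7), (1, 8), (1, 15), (1, 16), (1, 23), (1, 24), (1, 31), (6, 0), (6, 7), (6, 8), (6, 15), (6, 16), (6, 23), (6, 24), (6, 31), (9, 0), (9, 7), (9, 8), (9, 15), (9, 16), (9, 23), (9, 24), (9, 31), (14, 0), (14, 7), (14, 8), (14, 15), (14, 16), (14, 23), (14, 24), (14, 31)]

Answer: no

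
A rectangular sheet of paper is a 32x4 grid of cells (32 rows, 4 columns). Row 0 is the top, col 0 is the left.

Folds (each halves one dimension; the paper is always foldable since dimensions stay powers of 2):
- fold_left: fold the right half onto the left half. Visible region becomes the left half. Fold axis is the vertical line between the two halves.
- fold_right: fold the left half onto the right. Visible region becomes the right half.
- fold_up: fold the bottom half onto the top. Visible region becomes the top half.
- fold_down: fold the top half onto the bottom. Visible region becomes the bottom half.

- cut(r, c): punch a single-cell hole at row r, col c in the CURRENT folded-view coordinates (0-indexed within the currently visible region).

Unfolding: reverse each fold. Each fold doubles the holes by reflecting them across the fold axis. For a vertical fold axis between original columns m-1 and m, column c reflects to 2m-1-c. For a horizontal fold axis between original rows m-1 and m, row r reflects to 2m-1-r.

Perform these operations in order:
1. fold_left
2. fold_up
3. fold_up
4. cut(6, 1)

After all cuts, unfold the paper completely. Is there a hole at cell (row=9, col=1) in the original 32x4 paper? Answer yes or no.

Answer: yes

Derivation:
Op 1 fold_left: fold axis v@2; visible region now rows[0,32) x cols[0,2) = 32x2
Op 2 fold_up: fold axis h@16; visible region now rows[0,16) x cols[0,2) = 16x2
Op 3 fold_up: fold axis h@8; visible region now rows[0,8) x cols[0,2) = 8x2
Op 4 cut(6, 1): punch at orig (6,1); cuts so far [(6, 1)]; region rows[0,8) x cols[0,2) = 8x2
Unfold 1 (reflect across h@8): 2 holes -> [(6, 1), (9, 1)]
Unfold 2 (reflect across h@16): 4 holes -> [(6, 1), (9, 1), (22, 1), (25, 1)]
Unfold 3 (reflect across v@2): 8 holes -> [(6, 1), (6, 2), (9, 1), (9, 2), (22, 1), (22, 2), (25, 1), (25, 2)]
Holes: [(6, 1), (6, 2), (9, 1), (9, 2), (22, 1), (22, 2), (25, 1), (25, 2)]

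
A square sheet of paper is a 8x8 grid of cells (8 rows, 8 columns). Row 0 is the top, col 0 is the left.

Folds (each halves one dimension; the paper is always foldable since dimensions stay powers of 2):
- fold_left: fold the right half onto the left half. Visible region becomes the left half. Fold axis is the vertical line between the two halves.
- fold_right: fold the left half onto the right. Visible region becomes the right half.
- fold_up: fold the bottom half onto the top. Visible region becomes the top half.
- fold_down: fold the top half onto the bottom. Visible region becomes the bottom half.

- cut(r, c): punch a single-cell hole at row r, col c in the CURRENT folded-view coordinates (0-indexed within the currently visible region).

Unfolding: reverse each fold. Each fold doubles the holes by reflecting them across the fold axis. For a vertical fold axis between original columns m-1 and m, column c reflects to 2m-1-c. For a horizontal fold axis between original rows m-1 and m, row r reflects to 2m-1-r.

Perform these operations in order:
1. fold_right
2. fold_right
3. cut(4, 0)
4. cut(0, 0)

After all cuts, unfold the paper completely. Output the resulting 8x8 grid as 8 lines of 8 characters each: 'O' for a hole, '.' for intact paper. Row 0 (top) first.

Op 1 fold_right: fold axis v@4; visible region now rows[0,8) x cols[4,8) = 8x4
Op 2 fold_right: fold axis v@6; visible region now rows[0,8) x cols[6,8) = 8x2
Op 3 cut(4, 0): punch at orig (4,6); cuts so far [(4, 6)]; region rows[0,8) x cols[6,8) = 8x2
Op 4 cut(0, 0): punch at orig (0,6); cuts so far [(0, 6), (4, 6)]; region rows[0,8) x cols[6,8) = 8x2
Unfold 1 (reflect across v@6): 4 holes -> [(0, 5), (0, 6), (4, 5), (4, 6)]
Unfold 2 (reflect across v@4): 8 holes -> [(0, 1), (0, 2), (0, 5), (0, 6), (4, 1), (4, 2), (4, 5), (4, 6)]

Answer: .OO..OO.
........
........
........
.OO..OO.
........
........
........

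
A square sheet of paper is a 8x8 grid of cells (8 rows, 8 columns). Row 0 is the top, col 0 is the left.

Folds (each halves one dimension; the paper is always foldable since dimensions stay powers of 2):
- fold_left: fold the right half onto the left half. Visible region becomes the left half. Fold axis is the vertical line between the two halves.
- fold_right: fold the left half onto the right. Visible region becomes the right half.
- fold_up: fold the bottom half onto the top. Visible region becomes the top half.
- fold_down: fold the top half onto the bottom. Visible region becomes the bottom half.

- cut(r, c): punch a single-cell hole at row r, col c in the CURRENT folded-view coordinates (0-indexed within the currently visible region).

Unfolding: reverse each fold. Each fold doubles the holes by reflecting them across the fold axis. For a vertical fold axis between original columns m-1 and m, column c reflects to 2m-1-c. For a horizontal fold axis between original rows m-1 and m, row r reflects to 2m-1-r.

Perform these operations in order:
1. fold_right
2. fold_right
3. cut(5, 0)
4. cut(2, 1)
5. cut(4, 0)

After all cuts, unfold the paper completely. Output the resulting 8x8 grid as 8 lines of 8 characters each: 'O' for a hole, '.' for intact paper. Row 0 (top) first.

Op 1 fold_right: fold axis v@4; visible region now rows[0,8) x cols[4,8) = 8x4
Op 2 fold_right: fold axis v@6; visible region now rows[0,8) x cols[6,8) = 8x2
Op 3 cut(5, 0): punch at orig (5,6); cuts so far [(5, 6)]; region rows[0,8) x cols[6,8) = 8x2
Op 4 cut(2, 1): punch at orig (2,7); cuts so far [(2, 7), (5, 6)]; region rows[0,8) x cols[6,8) = 8x2
Op 5 cut(4, 0): punch at orig (4,6); cuts so far [(2, 7), (4, 6), (5, 6)]; region rows[0,8) x cols[6,8) = 8x2
Unfold 1 (reflect across v@6): 6 holes -> [(2, 4), (2, 7), (4, 5), (4, 6), (5, 5), (5, 6)]
Unfold 2 (reflect across v@4): 12 holes -> [(2, 0), (2, 3), (2, 4), (2, 7), (4, 1), (4, 2), (4, 5), (4, 6), (5, 1), (5, 2), (5, 5), (5, 6)]

Answer: ........
........
O..OO..O
........
.OO..OO.
.OO..OO.
........
........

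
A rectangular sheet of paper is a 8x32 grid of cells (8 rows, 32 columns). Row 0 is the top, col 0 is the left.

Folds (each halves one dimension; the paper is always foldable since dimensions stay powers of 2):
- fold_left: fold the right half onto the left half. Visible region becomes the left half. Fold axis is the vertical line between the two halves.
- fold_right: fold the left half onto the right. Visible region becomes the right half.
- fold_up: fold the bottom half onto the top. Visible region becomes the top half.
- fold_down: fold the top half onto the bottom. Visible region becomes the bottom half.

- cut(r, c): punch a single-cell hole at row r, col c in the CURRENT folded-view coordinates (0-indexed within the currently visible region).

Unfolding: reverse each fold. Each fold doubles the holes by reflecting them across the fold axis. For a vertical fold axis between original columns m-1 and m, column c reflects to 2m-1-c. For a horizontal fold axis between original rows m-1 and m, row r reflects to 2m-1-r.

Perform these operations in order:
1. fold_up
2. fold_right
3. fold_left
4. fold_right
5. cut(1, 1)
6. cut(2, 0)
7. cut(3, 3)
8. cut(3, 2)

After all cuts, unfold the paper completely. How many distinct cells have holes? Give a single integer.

Op 1 fold_up: fold axis h@4; visible region now rows[0,4) x cols[0,32) = 4x32
Op 2 fold_right: fold axis v@16; visible region now rows[0,4) x cols[16,32) = 4x16
Op 3 fold_left: fold axis v@24; visible region now rows[0,4) x cols[16,24) = 4x8
Op 4 fold_right: fold axis v@20; visible region now rows[0,4) x cols[20,24) = 4x4
Op 5 cut(1, 1): punch at orig (1,21); cuts so far [(1, 21)]; region rows[0,4) x cols[20,24) = 4x4
Op 6 cut(2, 0): punch at orig (2,20); cuts so far [(1, 21), (2, 20)]; region rows[0,4) x cols[20,24) = 4x4
Op 7 cut(3, 3): punch at orig (3,23); cuts so far [(1, 21), (2, 20), (3, 23)]; region rows[0,4) x cols[20,24) = 4x4
Op 8 cut(3, 2): punch at orig (3,22); cuts so far [(1, 21), (2, 20), (3, 22), (3, 23)]; region rows[0,4) x cols[20,24) = 4x4
Unfold 1 (reflect across v@20): 8 holes -> [(1, 18), (1, 21), (2, 19), (2, 20), (3, 16), (3, 17), (3, 22), (3, 23)]
Unfold 2 (reflect across v@24): 16 holes -> [(1, 18), (1, 21), (1, 26), (1, 29), (2, 19), (2, 20), (2, 27), (2, 28), (3, 16), (3, 17), (3, 22), (3, 23), (3, 24), (3, 25), (3, 30), (3, 31)]
Unfold 3 (reflect across v@16): 32 holes -> [(1, 2), (1, 5), (1, 10), (1, 13), (1, 18), (1, 21), (1, 26), (1, 29), (2, 3), (2, 4), (2, 11), (2, 12), (2, 19), (2, 20), (2, 27), (2, 28), (3, 0), (3, 1), (3, 6), (3, 7), (3, 8), (3, 9), (3, 14), (3, 15), (3, 16), (3, 17), (3, 22), (3, 23), (3, 24), (3, 25), (3, 30), (3, 31)]
Unfold 4 (reflect across h@4): 64 holes -> [(1, 2), (1, 5), (1, 10), (1, 13), (1, 18), (1, 21), (1, 26), (1, 29), (2, 3), (2, 4), (2, 11), (2, 12), (2, 19), (2, 20), (2, 27), (2, 28), (3, 0), (3, 1), (3, 6), (3, 7), (3, 8), (3, 9), (3, 14), (3, 15), (3, 16), (3, 17), (3, 22), (3, 23), (3, 24), (3, 25), (3, 30), (3, 31), (4, 0), (4, 1), (4, 6), (4, 7), (4, 8), (4, 9), (4, 14), (4, 15), (4, 16), (4, 17), (4, 22), (4, 23), (4, 24), (4, 25), (4, 30), (4, 31), (5, 3), (5, 4), (5, 11), (5, 12), (5, 19), (5, 20), (5, 27), (5, 28), (6, 2), (6, 5), (6, 10), (6, 13), (6, 18), (6, 21), (6, 26), (6, 29)]

Answer: 64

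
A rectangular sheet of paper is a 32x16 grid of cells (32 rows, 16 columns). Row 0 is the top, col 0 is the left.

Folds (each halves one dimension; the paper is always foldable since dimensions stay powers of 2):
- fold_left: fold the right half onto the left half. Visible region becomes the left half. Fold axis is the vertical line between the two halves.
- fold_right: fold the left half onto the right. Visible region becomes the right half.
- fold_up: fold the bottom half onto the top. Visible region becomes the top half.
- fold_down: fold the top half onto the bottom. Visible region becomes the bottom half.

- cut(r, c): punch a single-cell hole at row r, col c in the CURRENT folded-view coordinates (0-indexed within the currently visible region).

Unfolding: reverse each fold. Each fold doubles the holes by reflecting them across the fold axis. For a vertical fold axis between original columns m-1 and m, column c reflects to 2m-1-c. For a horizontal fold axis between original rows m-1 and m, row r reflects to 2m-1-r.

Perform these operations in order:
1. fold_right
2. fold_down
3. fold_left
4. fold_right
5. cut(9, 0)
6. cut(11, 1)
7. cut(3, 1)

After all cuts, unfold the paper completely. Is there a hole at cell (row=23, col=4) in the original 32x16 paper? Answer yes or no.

Answer: no

Derivation:
Op 1 fold_right: fold axis v@8; visible region now rows[0,32) x cols[8,16) = 32x8
Op 2 fold_down: fold axis h@16; visible region now rows[16,32) x cols[8,16) = 16x8
Op 3 fold_left: fold axis v@12; visible region now rows[16,32) x cols[8,12) = 16x4
Op 4 fold_right: fold axis v@10; visible region now rows[16,32) x cols[10,12) = 16x2
Op 5 cut(9, 0): punch at orig (25,10); cuts so far [(25, 10)]; region rows[16,32) x cols[10,12) = 16x2
Op 6 cut(11, 1): punch at orig (27,11); cuts so far [(25, 10), (27, 11)]; region rows[16,32) x cols[10,12) = 16x2
Op 7 cut(3, 1): punch at orig (19,11); cuts so far [(19, 11), (25, 10), (27, 11)]; region rows[16,32) x cols[10,12) = 16x2
Unfold 1 (reflect across v@10): 6 holes -> [(19, 8), (19, 11), (25, 9), (25, 10), (27, 8), (27, 11)]
Unfold 2 (reflect across v@12): 12 holes -> [(19, 8), (19, 11), (19, 12), (19, 15), (25, 9), (25, 10), (25, 13), (25, 14), (27, 8), (27, 11), (27, 12), (27, 15)]
Unfold 3 (reflect across h@16): 24 holes -> [(4, 8), (4, 11), (4, 12), (4, 15), (6, 9), (6, 10), (6, 13), (6, 14), (12, 8), (12, 11), (12, 12), (12, 15), (19, 8), (19, 11), (19, 12), (19, 15), (25, 9), (25, 10), (25, 13), (25, 14), (27, 8), (27, 11), (27, 12), (27, 15)]
Unfold 4 (reflect across v@8): 48 holes -> [(4, 0), (4, 3), (4, 4), (4, 7), (4, 8), (4, 11), (4, 12), (4, 15), (6, 1), (6, 2), (6, 5), (6, 6), (6, 9), (6, 10), (6, 13), (6, 14), (12, 0), (12, 3), (12, 4), (12, 7), (12, 8), (12, 11), (12, 12), (12, 15), (19, 0), (19, 3), (19, 4), (19, 7), (19, 8), (19, 11), (19, 12), (19, 15), (25, 1), (25, 2), (25, 5), (25, 6), (25, 9), (25, 10), (25, 13), (25, 14), (27, 0), (27, 3), (27, 4), (27, 7), (27, 8), (27, 11), (27, 12), (27, 15)]
Holes: [(4, 0), (4, 3), (4, 4), (4, 7), (4, 8), (4, 11), (4, 12), (4, 15), (6, 1), (6, 2), (6, 5), (6, 6), (6, 9), (6, 10), (6, 13), (6, 14), (12, 0), (12, 3), (12, 4), (12, 7), (12, 8), (12, 11), (12, 12), (12, 15), (19, 0), (19, 3), (19, 4), (19, 7), (19, 8), (19, 11), (19, 12), (19, 15), (25, 1), (25, 2), (25, 5), (25, 6), (25, 9), (25, 10), (25, 13), (25, 14), (27, 0), (27, 3), (27, 4), (27, 7), (27, 8), (27, 11), (27, 12), (27, 15)]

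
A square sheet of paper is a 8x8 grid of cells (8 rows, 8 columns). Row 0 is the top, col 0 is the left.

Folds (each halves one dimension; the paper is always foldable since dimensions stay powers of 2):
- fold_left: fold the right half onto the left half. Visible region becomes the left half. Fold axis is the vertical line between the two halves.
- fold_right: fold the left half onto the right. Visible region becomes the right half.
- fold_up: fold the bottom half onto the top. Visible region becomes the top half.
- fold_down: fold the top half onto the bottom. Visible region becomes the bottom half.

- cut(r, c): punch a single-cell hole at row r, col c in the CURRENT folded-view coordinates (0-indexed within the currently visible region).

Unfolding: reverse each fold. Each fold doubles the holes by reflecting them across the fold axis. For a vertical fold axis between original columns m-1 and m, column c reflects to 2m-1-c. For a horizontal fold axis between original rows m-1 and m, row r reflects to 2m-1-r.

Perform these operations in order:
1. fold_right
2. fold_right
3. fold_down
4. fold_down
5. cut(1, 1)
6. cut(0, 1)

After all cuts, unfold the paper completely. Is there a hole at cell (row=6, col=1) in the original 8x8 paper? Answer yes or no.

Answer: no

Derivation:
Op 1 fold_right: fold axis v@4; visible region now rows[0,8) x cols[4,8) = 8x4
Op 2 fold_right: fold axis v@6; visible region now rows[0,8) x cols[6,8) = 8x2
Op 3 fold_down: fold axis h@4; visible region now rows[4,8) x cols[6,8) = 4x2
Op 4 fold_down: fold axis h@6; visible region now rows[6,8) x cols[6,8) = 2x2
Op 5 cut(1, 1): punch at orig (7,7); cuts so far [(7, 7)]; region rows[6,8) x cols[6,8) = 2x2
Op 6 cut(0, 1): punch at orig (6,7); cuts so far [(6, 7), (7, 7)]; region rows[6,8) x cols[6,8) = 2x2
Unfold 1 (reflect across h@6): 4 holes -> [(4, 7), (5, 7), (6, 7), (7, 7)]
Unfold 2 (reflect across h@4): 8 holes -> [(0, 7), (1, 7), (2, 7), (3, 7), (4, 7), (5, 7), (6, 7), (7, 7)]
Unfold 3 (reflect across v@6): 16 holes -> [(0, 4), (0, 7), (1, 4), (1, 7), (2, 4), (2, 7), (3, 4), (3, 7), (4, 4), (4, 7), (5, 4), (5, 7), (6, 4), (6, 7), (7, 4), (7, 7)]
Unfold 4 (reflect across v@4): 32 holes -> [(0, 0), (0, 3), (0, 4), (0, 7), (1, 0), (1, 3), (1, 4), (1, 7), (2, 0), (2, 3), (2, 4), (2, 7), (3, 0), (3, 3), (3, 4), (3, 7), (4, 0), (4, 3), (4, 4), (4, 7), (5, 0), (5, 3), (5, 4), (5, 7), (6, 0), (6, 3), (6, 4), (6, 7), (7, 0), (7, 3), (7, 4), (7, 7)]
Holes: [(0, 0), (0, 3), (0, 4), (0, 7), (1, 0), (1, 3), (1, 4), (1, 7), (2, 0), (2, 3), (2, 4), (2, 7), (3, 0), (3, 3), (3, 4), (3, 7), (4, 0), (4, 3), (4, 4), (4, 7), (5, 0), (5, 3), (5, 4), (5, 7), (6, 0), (6, 3), (6, 4), (6, 7), (7, 0), (7, 3), (7, 4), (7, 7)]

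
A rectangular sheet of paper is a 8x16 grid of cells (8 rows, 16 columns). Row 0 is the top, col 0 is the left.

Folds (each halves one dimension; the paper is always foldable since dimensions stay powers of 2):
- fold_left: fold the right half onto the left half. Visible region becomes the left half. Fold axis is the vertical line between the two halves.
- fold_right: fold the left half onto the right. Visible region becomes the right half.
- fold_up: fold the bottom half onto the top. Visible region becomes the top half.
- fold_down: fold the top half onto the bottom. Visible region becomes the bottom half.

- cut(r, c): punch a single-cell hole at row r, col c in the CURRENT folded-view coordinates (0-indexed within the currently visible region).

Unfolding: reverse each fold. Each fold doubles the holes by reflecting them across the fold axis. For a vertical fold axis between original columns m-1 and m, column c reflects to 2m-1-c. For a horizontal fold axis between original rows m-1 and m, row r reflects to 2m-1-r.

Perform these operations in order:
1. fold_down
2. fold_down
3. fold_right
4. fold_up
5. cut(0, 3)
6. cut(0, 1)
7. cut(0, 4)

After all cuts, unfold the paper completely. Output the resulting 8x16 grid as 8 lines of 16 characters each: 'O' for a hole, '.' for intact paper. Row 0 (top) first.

Answer: ...OO.O..O.OO...
...OO.O..O.OO...
...OO.O..O.OO...
...OO.O..O.OO...
...OO.O..O.OO...
...OO.O..O.OO...
...OO.O..O.OO...
...OO.O..O.OO...

Derivation:
Op 1 fold_down: fold axis h@4; visible region now rows[4,8) x cols[0,16) = 4x16
Op 2 fold_down: fold axis h@6; visible region now rows[6,8) x cols[0,16) = 2x16
Op 3 fold_right: fold axis v@8; visible region now rows[6,8) x cols[8,16) = 2x8
Op 4 fold_up: fold axis h@7; visible region now rows[6,7) x cols[8,16) = 1x8
Op 5 cut(0, 3): punch at orig (6,11); cuts so far [(6, 11)]; region rows[6,7) x cols[8,16) = 1x8
Op 6 cut(0, 1): punch at orig (6,9); cuts so far [(6, 9), (6, 11)]; region rows[6,7) x cols[8,16) = 1x8
Op 7 cut(0, 4): punch at orig (6,12); cuts so far [(6, 9), (6, 11), (6, 12)]; region rows[6,7) x cols[8,16) = 1x8
Unfold 1 (reflect across h@7): 6 holes -> [(6, 9), (6, 11), (6, 12), (7, 9), (7, 11), (7, 12)]
Unfold 2 (reflect across v@8): 12 holes -> [(6, 3), (6, 4), (6, 6), (6, 9), (6, 11), (6, 12), (7, 3), (7, 4), (7, 6), (7, 9), (7, 11), (7, 12)]
Unfold 3 (reflect across h@6): 24 holes -> [(4, 3), (4, 4), (4, 6), (4, 9), (4, 11), (4, 12), (5, 3), (5, 4), (5, 6), (5, 9), (5, 11), (5, 12), (6, 3), (6, 4), (6, 6), (6, 9), (6, 11), (6, 12), (7, 3), (7, 4), (7, 6), (7, 9), (7, 11), (7, 12)]
Unfold 4 (reflect across h@4): 48 holes -> [(0, 3), (0, 4), (0, 6), (0, 9), (0, 11), (0, 12), (1, 3), (1, 4), (1, 6), (1, 9), (1, 11), (1, 12), (2, 3), (2, 4), (2, 6), (2, 9), (2, 11), (2, 12), (3, 3), (3, 4), (3, 6), (3, 9), (3, 11), (3, 12), (4, 3), (4, 4), (4, 6), (4, 9), (4, 11), (4, 12), (5, 3), (5, 4), (5, 6), (5, 9), (5, 11), (5, 12), (6, 3), (6, 4), (6, 6), (6, 9), (6, 11), (6, 12), (7, 3), (7, 4), (7, 6), (7, 9), (7, 11), (7, 12)]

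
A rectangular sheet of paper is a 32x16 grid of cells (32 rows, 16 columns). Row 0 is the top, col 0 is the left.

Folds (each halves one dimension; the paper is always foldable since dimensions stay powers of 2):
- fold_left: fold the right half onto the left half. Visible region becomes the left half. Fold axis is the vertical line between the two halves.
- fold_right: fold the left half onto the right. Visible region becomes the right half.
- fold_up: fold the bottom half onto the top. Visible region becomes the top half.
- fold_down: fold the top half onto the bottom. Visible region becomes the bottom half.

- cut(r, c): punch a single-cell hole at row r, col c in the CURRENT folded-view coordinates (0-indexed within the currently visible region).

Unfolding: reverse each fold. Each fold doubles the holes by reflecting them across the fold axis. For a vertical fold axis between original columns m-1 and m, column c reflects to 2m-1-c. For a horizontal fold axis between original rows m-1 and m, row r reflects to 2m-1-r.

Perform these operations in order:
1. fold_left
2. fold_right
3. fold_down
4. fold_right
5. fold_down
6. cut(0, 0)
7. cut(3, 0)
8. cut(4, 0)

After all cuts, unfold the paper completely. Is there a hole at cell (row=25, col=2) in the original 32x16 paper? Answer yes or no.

Answer: no

Derivation:
Op 1 fold_left: fold axis v@8; visible region now rows[0,32) x cols[0,8) = 32x8
Op 2 fold_right: fold axis v@4; visible region now rows[0,32) x cols[4,8) = 32x4
Op 3 fold_down: fold axis h@16; visible region now rows[16,32) x cols[4,8) = 16x4
Op 4 fold_right: fold axis v@6; visible region now rows[16,32) x cols[6,8) = 16x2
Op 5 fold_down: fold axis h@24; visible region now rows[24,32) x cols[6,8) = 8x2
Op 6 cut(0, 0): punch at orig (24,6); cuts so far [(24, 6)]; region rows[24,32) x cols[6,8) = 8x2
Op 7 cut(3, 0): punch at orig (27,6); cuts so far [(24, 6), (27, 6)]; region rows[24,32) x cols[6,8) = 8x2
Op 8 cut(4, 0): punch at orig (28,6); cuts so far [(24, 6), (27, 6), (28, 6)]; region rows[24,32) x cols[6,8) = 8x2
Unfold 1 (reflect across h@24): 6 holes -> [(19, 6), (20, 6), (23, 6), (24, 6), (27, 6), (28, 6)]
Unfold 2 (reflect across v@6): 12 holes -> [(19, 5), (19, 6), (20, 5), (20, 6), (23, 5), (23, 6), (24, 5), (24, 6), (27, 5), (27, 6), (28, 5), (28, 6)]
Unfold 3 (reflect across h@16): 24 holes -> [(3, 5), (3, 6), (4, 5), (4, 6), (7, 5), (7, 6), (8, 5), (8, 6), (11, 5), (11, 6), (12, 5), (12, 6), (19, 5), (19, 6), (20, 5), (20, 6), (23, 5), (23, 6), (24, 5), (24, 6), (27, 5), (27, 6), (28, 5), (28, 6)]
Unfold 4 (reflect across v@4): 48 holes -> [(3, 1), (3, 2), (3, 5), (3, 6), (4, 1), (4, 2), (4, 5), (4, 6), (7, 1), (7, 2), (7, 5), (7, 6), (8, 1), (8, 2), (8, 5), (8, 6), (11, 1), (11, 2), (11, 5), (11, 6), (12, 1), (12, 2), (12, 5), (12, 6), (19, 1), (19, 2), (19, 5), (19, 6), (20, 1), (20, 2), (20, 5), (20, 6), (23, 1), (23, 2), (23, 5), (23, 6), (24, 1), (24, 2), (24, 5), (24, 6), (27, 1), (27, 2), (27, 5), (27, 6), (28, 1), (28, 2), (28, 5), (28, 6)]
Unfold 5 (reflect across v@8): 96 holes -> [(3, 1), (3, 2), (3, 5), (3, 6), (3, 9), (3, 10), (3, 13), (3, 14), (4, 1), (4, 2), (4, 5), (4, 6), (4, 9), (4, 10), (4, 13), (4, 14), (7, 1), (7, 2), (7, 5), (7, 6), (7, 9), (7, 10), (7, 13), (7, 14), (8, 1), (8, 2), (8, 5), (8, 6), (8, 9), (8, 10), (8, 13), (8, 14), (11, 1), (11, 2), (11, 5), (11, 6), (11, 9), (11, 10), (11, 13), (11, 14), (12, 1), (12, 2), (12, 5), (12, 6), (12, 9), (12, 10), (12, 13), (12, 14), (19, 1), (19, 2), (19, 5), (19, 6), (19, 9), (19, 10), (19, 13), (19, 14), (20, 1), (20, 2), (20, 5), (20, 6), (20, 9), (20, 10), (20, 13), (20, 14), (23, 1), (23, 2), (23, 5), (23, 6), (23, 9), (23, 10), (23, 13), (23, 14), (24, 1), (24, 2), (24, 5), (24, 6), (24, 9), (24, 10), (24, 13), (24, 14), (27, 1), (27, 2), (27, 5), (27, 6), (27, 9), (27, 10), (27, 13), (27, 14), (28, 1), (28, 2), (28, 5), (28, 6), (28, 9), (28, 10), (28, 13), (28, 14)]
Holes: [(3, 1), (3, 2), (3, 5), (3, 6), (3, 9), (3, 10), (3, 13), (3, 14), (4, 1), (4, 2), (4, 5), (4, 6), (4, 9), (4, 10), (4, 13), (4, 14), (7, 1), (7, 2), (7, 5), (7, 6), (7, 9), (7, 10), (7, 13), (7, 14), (8, 1), (8, 2), (8, 5), (8, 6), (8, 9), (8, 10), (8, 13), (8, 14), (11, 1), (11, 2), (11, 5), (11, 6), (11, 9), (11, 10), (11, 13), (11, 14), (12, 1), (12, 2), (12, 5), (12, 6), (12, 9), (12, 10), (12, 13), (12, 14), (19, 1), (19, 2), (19, 5), (19, 6), (19, 9), (19, 10), (19, 13), (19, 14), (20, 1), (20, 2), (20, 5), (20, 6), (20, 9), (20, 10), (20, 13), (20, 14), (23, 1), (23, 2), (23, 5), (23, 6), (23, 9), (23, 10), (23, 13), (23, 14), (24, 1), (24, 2), (24, 5), (24, 6), (24, 9), (24, 10), (24, 13), (24, 14), (27, 1), (27, 2), (27, 5), (27, 6), (27, 9), (27, 10), (27, 13), (27, 14), (28, 1), (28, 2), (28, 5), (28, 6), (28, 9), (28, 10), (28, 13), (28, 14)]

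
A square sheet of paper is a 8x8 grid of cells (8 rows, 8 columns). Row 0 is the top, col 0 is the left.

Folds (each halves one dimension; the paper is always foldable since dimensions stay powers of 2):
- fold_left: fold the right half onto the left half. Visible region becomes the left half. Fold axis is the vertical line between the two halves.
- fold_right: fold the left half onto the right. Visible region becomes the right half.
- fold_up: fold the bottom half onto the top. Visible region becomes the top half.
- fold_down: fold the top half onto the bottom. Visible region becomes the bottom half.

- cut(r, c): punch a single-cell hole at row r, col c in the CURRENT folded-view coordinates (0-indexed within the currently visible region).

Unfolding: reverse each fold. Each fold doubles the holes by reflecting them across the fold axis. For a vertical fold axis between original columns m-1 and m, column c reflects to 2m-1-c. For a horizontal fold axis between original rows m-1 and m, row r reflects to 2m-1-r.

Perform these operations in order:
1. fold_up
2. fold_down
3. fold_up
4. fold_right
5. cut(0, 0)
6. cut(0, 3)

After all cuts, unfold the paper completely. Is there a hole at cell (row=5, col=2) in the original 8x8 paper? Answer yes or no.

Op 1 fold_up: fold axis h@4; visible region now rows[0,4) x cols[0,8) = 4x8
Op 2 fold_down: fold axis h@2; visible region now rows[2,4) x cols[0,8) = 2x8
Op 3 fold_up: fold axis h@3; visible region now rows[2,3) x cols[0,8) = 1x8
Op 4 fold_right: fold axis v@4; visible region now rows[2,3) x cols[4,8) = 1x4
Op 5 cut(0, 0): punch at orig (2,4); cuts so far [(2, 4)]; region rows[2,3) x cols[4,8) = 1x4
Op 6 cut(0, 3): punch at orig (2,7); cuts so far [(2, 4), (2, 7)]; region rows[2,3) x cols[4,8) = 1x4
Unfold 1 (reflect across v@4): 4 holes -> [(2, 0), (2, 3), (2, 4), (2, 7)]
Unfold 2 (reflect across h@3): 8 holes -> [(2, 0), (2, 3), (2, 4), (2, 7), (3, 0), (3, 3), (3, 4), (3, 7)]
Unfold 3 (reflect across h@2): 16 holes -> [(0, 0), (0, 3), (0, 4), (0, 7), (1, 0), (1, 3), (1, 4), (1, 7), (2, 0), (2, 3), (2, 4), (2, 7), (3, 0), (3, 3), (3, 4), (3, 7)]
Unfold 4 (reflect across h@4): 32 holes -> [(0, 0), (0, 3), (0, 4), (0, 7), (1, 0), (1, 3), (1, 4), (1, 7), (2, 0), (2, 3), (2, 4), (2, 7), (3, 0), (3, 3), (3, 4), (3, 7), (4, 0), (4, 3), (4, 4), (4, 7), (5, 0), (5, 3), (5, 4), (5, 7), (6, 0), (6, 3), (6, 4), (6, 7), (7, 0), (7, 3), (7, 4), (7, 7)]
Holes: [(0, 0), (0, 3), (0, 4), (0, 7), (1, 0), (1, 3), (1, 4), (1, 7), (2, 0), (2, 3), (2, 4), (2, 7), (3, 0), (3, 3), (3, 4), (3, 7), (4, 0), (4, 3), (4, 4), (4, 7), (5, 0), (5, 3), (5, 4), (5, 7), (6, 0), (6, 3), (6, 4), (6, 7), (7, 0), (7, 3), (7, 4), (7, 7)]

Answer: no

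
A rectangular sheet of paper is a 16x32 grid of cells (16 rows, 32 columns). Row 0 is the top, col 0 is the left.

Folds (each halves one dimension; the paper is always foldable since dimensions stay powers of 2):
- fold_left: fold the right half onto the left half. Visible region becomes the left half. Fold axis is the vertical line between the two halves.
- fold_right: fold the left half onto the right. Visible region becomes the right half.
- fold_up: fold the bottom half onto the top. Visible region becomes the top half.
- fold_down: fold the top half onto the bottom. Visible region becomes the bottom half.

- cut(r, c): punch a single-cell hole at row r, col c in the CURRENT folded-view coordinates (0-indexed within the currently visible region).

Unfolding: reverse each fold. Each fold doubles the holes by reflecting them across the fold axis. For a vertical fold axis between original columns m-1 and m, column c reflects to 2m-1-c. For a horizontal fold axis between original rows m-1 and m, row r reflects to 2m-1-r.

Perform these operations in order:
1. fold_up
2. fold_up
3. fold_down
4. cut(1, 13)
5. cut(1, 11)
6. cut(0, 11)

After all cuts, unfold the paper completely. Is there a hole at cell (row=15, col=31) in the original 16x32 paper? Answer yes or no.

Answer: no

Derivation:
Op 1 fold_up: fold axis h@8; visible region now rows[0,8) x cols[0,32) = 8x32
Op 2 fold_up: fold axis h@4; visible region now rows[0,4) x cols[0,32) = 4x32
Op 3 fold_down: fold axis h@2; visible region now rows[2,4) x cols[0,32) = 2x32
Op 4 cut(1, 13): punch at orig (3,13); cuts so far [(3, 13)]; region rows[2,4) x cols[0,32) = 2x32
Op 5 cut(1, 11): punch at orig (3,11); cuts so far [(3, 11), (3, 13)]; region rows[2,4) x cols[0,32) = 2x32
Op 6 cut(0, 11): punch at orig (2,11); cuts so far [(2, 11), (3, 11), (3, 13)]; region rows[2,4) x cols[0,32) = 2x32
Unfold 1 (reflect across h@2): 6 holes -> [(0, 11), (0, 13), (1, 11), (2, 11), (3, 11), (3, 13)]
Unfold 2 (reflect across h@4): 12 holes -> [(0, 11), (0, 13), (1, 11), (2, 11), (3, 11), (3, 13), (4, 11), (4, 13), (5, 11), (6, 11), (7, 11), (7, 13)]
Unfold 3 (reflect across h@8): 24 holes -> [(0, 11), (0, 13), (1, 11), (2, 11), (3, 11), (3, 13), (4, 11), (4, 13), (5, 11), (6, 11), (7, 11), (7, 13), (8, 11), (8, 13), (9, 11), (10, 11), (11, 11), (11, 13), (12, 11), (12, 13), (13, 11), (14, 11), (15, 11), (15, 13)]
Holes: [(0, 11), (0, 13), (1, 11), (2, 11), (3, 11), (3, 13), (4, 11), (4, 13), (5, 11), (6, 11), (7, 11), (7, 13), (8, 11), (8, 13), (9, 11), (10, 11), (11, 11), (11, 13), (12, 11), (12, 13), (13, 11), (14, 11), (15, 11), (15, 13)]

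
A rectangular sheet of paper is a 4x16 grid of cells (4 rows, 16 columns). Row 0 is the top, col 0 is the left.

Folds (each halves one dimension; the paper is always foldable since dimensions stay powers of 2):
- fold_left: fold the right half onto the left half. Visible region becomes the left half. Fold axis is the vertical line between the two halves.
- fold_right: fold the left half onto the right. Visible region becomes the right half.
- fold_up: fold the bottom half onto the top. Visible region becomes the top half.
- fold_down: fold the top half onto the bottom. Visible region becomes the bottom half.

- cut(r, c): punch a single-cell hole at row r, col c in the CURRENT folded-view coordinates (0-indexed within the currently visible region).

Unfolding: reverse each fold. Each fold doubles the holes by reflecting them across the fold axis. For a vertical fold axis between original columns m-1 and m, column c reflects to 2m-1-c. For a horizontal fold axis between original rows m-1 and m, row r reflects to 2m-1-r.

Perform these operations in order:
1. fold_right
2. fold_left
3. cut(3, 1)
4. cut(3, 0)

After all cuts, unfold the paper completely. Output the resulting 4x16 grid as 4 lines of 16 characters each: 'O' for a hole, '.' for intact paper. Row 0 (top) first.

Answer: ................
................
................
OO....OOOO....OO

Derivation:
Op 1 fold_right: fold axis v@8; visible region now rows[0,4) x cols[8,16) = 4x8
Op 2 fold_left: fold axis v@12; visible region now rows[0,4) x cols[8,12) = 4x4
Op 3 cut(3, 1): punch at orig (3,9); cuts so far [(3, 9)]; region rows[0,4) x cols[8,12) = 4x4
Op 4 cut(3, 0): punch at orig (3,8); cuts so far [(3, 8), (3, 9)]; region rows[0,4) x cols[8,12) = 4x4
Unfold 1 (reflect across v@12): 4 holes -> [(3, 8), (3, 9), (3, 14), (3, 15)]
Unfold 2 (reflect across v@8): 8 holes -> [(3, 0), (3, 1), (3, 6), (3, 7), (3, 8), (3, 9), (3, 14), (3, 15)]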